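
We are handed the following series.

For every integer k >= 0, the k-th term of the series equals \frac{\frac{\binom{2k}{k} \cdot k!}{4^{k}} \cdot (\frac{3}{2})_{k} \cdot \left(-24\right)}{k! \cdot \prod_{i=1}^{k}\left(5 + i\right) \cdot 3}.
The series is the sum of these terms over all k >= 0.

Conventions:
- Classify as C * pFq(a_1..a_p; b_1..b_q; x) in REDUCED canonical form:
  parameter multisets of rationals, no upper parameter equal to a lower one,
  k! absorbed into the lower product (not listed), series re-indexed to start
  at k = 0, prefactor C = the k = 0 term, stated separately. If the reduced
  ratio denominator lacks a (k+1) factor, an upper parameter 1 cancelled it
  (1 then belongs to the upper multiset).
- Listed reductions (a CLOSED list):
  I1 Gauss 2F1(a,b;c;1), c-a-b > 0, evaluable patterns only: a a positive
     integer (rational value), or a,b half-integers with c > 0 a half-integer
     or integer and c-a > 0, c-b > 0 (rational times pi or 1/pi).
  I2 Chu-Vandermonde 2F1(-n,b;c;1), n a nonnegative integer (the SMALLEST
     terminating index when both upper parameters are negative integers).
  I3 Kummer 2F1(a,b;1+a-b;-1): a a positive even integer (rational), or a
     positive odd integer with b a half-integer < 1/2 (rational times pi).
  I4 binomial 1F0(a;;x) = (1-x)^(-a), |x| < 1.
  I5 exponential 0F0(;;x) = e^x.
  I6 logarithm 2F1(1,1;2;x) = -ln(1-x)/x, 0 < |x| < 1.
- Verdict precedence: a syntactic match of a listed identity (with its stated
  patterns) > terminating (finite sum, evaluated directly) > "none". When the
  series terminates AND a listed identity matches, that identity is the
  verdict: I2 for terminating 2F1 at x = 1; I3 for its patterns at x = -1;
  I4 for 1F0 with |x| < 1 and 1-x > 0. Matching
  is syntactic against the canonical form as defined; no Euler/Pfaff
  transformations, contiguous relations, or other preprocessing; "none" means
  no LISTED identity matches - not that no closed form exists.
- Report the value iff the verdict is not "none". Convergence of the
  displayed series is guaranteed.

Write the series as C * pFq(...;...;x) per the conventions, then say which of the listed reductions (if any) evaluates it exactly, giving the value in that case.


With C = -8: the canonical form is 2F1(\frac{1}{2}, \frac{3}{2}; 6; 1). Verdict: Gauss's theorem I1 (half-integer case) fires (x = 1; upper {\frac{1}{2}, \frac{3}{2}} half-integers, c = 6 in the evaluable pattern). Value: \left(-\frac{65536}{2205}\right) / \pi.

Key step: t_0 = -8 here, and the lower running product (prefactor -8) is a rising factorial.
Term ratio: r(k) = 1 * (k+\frac{1}{2}) (k+\frac{3}{2}) / [(k+6) (k+1)] - rational in k, leading ratio 1; with t_0 = -8, classification follows.


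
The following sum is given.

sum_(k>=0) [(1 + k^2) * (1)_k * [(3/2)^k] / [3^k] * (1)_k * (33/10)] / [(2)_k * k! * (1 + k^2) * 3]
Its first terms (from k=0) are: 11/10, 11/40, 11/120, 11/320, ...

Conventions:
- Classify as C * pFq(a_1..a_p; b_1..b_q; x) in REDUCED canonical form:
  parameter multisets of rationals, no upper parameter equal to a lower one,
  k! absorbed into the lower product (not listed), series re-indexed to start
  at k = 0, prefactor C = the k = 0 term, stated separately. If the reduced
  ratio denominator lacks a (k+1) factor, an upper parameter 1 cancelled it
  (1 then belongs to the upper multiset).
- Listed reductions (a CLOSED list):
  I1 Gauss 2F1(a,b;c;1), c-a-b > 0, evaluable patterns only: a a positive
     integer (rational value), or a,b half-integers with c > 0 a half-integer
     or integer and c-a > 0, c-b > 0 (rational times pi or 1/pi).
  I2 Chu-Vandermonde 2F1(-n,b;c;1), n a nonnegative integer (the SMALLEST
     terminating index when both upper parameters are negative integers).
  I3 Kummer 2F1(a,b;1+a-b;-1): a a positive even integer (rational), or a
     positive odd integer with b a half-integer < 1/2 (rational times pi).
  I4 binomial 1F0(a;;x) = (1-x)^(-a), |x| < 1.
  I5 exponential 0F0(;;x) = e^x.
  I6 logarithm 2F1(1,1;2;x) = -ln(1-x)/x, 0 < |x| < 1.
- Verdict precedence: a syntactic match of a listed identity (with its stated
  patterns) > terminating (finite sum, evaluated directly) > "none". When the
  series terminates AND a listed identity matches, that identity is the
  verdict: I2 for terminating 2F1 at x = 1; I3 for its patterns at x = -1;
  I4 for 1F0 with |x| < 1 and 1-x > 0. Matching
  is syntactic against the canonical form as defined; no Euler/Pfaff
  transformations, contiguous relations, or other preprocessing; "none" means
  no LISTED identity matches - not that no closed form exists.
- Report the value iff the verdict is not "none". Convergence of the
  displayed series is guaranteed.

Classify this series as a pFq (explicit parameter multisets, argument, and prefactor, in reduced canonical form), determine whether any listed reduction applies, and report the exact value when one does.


Classification (C = 11/10): 2F1 with upper {1, 1}, lower {2}, argument x = 1/2. Verdict: the I6 logarithm reduction applies (the logarithm: parameters (1,1;2), x = 1/2). Its exact value is (-11/5) * ln(1/2).

Key step: x = (1/2) and striking the common factor k^2 + 1 reduces the term (C = 11/10).
Adjacent-term ratio: r(k) = (1/2) * (k+1) (k+1) / [(k+2) (k+1)] - rational; roots negated = parameters, x = (1/2), C = 11/10.


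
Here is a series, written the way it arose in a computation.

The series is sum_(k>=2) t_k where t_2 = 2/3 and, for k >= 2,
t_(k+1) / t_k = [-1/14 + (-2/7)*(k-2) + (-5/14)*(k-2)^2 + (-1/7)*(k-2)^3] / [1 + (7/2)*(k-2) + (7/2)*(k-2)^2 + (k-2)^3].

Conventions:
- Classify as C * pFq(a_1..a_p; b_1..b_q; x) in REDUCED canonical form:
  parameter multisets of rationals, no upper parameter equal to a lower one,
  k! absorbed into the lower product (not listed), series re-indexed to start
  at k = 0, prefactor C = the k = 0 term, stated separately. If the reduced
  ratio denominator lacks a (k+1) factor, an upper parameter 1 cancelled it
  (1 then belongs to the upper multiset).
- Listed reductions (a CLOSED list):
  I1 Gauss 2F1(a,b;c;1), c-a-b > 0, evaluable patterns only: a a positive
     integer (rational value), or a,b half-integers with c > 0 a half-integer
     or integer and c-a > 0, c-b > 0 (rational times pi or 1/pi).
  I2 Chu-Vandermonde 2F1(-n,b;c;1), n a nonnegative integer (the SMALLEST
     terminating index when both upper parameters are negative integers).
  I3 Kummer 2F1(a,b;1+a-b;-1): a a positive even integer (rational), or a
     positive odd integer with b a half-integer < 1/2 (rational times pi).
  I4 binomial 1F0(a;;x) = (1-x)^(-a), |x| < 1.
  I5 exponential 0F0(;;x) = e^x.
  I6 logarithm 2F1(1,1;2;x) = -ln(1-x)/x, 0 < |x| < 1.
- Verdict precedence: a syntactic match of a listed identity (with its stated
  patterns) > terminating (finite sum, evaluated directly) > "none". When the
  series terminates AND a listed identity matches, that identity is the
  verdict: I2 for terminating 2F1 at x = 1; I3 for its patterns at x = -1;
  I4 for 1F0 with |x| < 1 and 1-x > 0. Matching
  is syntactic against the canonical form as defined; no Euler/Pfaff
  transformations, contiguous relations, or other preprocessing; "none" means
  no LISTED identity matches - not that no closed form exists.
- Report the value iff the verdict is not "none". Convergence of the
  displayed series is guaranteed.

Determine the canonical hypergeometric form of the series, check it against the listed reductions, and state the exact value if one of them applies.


This is 2/3 * 2F1(1, 1; 2; -1/7) in reduced canonical form. Verdict: this is logarithm (I6) (the logarithm: parameters (1,1;2), x = -1/7). Sum: (14/3) * ln(8/7).

Key step: t_0 being 2/3, roots of the ratio polynomials (C = 2/3) are the negated parameters.
Adjacent-term ratio: r(k) = (-1/7) * (k+1) (k+1) / [(k+2) (k+1)] - rational in k. x = (-1/7); t_0 = 2/3; negate the roots.


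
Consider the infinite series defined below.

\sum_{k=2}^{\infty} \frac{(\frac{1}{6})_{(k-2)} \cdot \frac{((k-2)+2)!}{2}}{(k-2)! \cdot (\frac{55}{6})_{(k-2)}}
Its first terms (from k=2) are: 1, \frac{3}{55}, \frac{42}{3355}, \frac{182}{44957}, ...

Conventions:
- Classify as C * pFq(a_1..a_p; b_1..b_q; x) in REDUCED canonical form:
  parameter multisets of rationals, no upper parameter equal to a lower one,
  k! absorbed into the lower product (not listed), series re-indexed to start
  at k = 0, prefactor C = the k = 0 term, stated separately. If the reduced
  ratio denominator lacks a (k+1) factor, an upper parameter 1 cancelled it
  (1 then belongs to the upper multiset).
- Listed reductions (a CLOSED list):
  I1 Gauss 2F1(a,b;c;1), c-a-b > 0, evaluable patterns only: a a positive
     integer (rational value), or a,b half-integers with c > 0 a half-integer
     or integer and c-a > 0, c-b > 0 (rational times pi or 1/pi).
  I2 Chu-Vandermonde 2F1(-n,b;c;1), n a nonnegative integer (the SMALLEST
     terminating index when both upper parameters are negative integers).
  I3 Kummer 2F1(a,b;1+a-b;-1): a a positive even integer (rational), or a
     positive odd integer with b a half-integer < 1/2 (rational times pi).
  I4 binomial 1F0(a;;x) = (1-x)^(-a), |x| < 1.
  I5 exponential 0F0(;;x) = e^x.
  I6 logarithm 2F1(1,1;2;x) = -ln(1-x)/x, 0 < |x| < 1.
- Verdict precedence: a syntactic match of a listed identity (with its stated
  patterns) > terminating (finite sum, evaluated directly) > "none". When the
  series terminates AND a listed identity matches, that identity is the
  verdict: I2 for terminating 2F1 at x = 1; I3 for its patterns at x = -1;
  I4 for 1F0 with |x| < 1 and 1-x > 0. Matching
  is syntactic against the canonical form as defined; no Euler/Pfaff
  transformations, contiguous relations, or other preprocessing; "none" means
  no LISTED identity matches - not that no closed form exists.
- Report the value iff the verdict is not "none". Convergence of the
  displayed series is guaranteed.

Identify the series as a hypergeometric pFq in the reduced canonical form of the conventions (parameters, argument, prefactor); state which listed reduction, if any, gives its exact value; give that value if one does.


Canonical form: C = 1 times 2F1 with upper {\frac{1}{6}, 3}, lower {\frac{55}{6}}, x = 1. Verdict: Gauss (I1, integer-parameter pattern) matches (x = 1: the Gamma ratio telescopes since c-a-b = 6 > 0 and a = 3 in Z>0). Value: \frac{11137}{10368}.

Key step: x = 1 and the factorial ratio (C = 1) (k+a-1)!/(a-1)! is a rising factorial (a)_k.
Adjacent-term ratio: r(k) = 1 * (k+\frac{1}{6}) (k+3) / [(k+\frac{55}{6}) (k+1)] ; factor over Q: parameters, x = 1, and C = 1.


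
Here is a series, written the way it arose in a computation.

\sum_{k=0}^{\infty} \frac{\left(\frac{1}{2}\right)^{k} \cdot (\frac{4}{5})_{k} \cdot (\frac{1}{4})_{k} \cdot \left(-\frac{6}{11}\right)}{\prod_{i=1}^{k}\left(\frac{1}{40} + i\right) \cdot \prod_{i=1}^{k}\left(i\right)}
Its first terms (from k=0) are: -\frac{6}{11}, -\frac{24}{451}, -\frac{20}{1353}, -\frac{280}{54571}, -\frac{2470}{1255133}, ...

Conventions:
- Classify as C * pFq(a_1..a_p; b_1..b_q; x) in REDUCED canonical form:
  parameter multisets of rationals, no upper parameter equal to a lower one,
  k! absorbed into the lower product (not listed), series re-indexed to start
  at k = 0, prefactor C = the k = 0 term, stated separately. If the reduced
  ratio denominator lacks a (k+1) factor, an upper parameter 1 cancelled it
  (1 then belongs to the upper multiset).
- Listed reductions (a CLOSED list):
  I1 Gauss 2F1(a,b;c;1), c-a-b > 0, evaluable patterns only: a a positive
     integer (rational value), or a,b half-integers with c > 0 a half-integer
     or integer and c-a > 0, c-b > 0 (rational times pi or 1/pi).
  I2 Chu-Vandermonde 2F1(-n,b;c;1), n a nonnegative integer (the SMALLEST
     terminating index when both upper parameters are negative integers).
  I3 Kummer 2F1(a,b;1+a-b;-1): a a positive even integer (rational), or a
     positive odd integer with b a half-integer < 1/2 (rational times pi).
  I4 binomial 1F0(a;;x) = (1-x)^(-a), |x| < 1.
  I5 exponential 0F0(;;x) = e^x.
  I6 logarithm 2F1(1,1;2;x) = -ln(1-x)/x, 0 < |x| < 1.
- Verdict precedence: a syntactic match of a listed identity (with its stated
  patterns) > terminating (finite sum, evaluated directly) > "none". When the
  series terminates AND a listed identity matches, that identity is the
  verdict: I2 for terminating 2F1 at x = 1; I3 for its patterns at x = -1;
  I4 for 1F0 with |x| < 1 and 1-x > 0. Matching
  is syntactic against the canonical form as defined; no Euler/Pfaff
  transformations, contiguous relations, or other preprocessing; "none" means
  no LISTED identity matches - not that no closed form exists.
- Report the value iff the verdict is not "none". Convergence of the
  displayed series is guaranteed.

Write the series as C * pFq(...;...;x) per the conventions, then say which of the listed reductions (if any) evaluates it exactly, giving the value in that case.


This is -\frac{6}{11} * 2F1(\frac{1}{4}, \frac{4}{5}; \frac{41}{40}; \frac{1}{2}) in reduced canonical form. Verdict: none here - no I1-I6 shape fits x = \frac{1}{2} with lower {\frac{41}{40}}.

Structural cue: t_0 = -\frac{6}{11} here, and the product of the first k integers (C = -6/11) is k!.
Term ratio: r(k) = \frac{1}{2} * (k+\frac{1}{4}) (k+\frac{4}{5}) / [(k+\frac{41}{40}) (k+1)] - rational; roots negated = parameters, x = \frac{1}{2}, C = -\frac{6}{11}.


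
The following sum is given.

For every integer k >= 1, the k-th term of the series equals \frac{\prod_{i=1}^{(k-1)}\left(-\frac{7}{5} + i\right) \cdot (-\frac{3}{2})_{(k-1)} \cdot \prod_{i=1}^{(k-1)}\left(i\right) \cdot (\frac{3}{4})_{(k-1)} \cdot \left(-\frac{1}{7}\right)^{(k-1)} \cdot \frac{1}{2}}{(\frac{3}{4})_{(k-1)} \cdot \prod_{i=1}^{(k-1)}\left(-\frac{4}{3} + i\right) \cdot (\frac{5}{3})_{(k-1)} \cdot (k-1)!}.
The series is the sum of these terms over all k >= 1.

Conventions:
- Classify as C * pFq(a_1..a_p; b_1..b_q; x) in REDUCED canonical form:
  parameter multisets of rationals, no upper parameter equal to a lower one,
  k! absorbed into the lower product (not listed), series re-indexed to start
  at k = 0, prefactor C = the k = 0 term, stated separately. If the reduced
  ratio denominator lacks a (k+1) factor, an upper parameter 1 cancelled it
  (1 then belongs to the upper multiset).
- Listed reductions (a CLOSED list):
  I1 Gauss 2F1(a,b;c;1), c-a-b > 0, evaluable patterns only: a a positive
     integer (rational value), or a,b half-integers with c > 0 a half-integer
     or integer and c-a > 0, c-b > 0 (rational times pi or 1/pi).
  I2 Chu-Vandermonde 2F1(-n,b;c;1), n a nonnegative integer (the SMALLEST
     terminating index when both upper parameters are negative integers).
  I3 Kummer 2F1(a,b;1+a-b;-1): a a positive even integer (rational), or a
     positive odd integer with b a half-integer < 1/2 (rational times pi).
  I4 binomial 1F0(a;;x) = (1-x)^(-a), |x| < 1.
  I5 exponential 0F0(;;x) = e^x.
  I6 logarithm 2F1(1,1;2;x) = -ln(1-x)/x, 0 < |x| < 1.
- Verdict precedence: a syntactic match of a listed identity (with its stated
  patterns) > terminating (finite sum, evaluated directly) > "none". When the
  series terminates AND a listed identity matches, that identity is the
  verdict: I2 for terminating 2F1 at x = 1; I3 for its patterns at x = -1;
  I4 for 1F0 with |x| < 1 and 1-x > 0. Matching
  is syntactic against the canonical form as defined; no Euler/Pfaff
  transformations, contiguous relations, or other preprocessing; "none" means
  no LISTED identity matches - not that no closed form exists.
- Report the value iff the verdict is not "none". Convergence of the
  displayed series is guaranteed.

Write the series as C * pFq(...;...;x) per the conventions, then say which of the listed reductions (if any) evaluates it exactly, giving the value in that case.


x = -\frac{1}{7} here; the reduced form reads 3F2, upper {-\frac{3}{2}, -\frac{2}{5}, 1}, lower {-\frac{1}{3}, \frac{5}{3}}, C = \frac{1}{2}. Verdict: none here - no I1-I6 shape fits x = -\frac{1}{7} with lower {-\frac{1}{3}, \frac{5}{3}}.

The tell: t_0 = \frac{1}{2} here, and the lower running product (prefactor 1/2) is a rising factorial.
Consecutive-term ratio: r(k) = -\frac{1}{7} * (k-\frac{3}{2}) (k-\frac{2}{5}) (k+1) / [(k-\frac{1}{3}) (k+\frac{5}{3}) (k+1)] - rational in k, leading ratio -\frac{1}{7}; with t_0 = \frac{1}{2}, classification follows.


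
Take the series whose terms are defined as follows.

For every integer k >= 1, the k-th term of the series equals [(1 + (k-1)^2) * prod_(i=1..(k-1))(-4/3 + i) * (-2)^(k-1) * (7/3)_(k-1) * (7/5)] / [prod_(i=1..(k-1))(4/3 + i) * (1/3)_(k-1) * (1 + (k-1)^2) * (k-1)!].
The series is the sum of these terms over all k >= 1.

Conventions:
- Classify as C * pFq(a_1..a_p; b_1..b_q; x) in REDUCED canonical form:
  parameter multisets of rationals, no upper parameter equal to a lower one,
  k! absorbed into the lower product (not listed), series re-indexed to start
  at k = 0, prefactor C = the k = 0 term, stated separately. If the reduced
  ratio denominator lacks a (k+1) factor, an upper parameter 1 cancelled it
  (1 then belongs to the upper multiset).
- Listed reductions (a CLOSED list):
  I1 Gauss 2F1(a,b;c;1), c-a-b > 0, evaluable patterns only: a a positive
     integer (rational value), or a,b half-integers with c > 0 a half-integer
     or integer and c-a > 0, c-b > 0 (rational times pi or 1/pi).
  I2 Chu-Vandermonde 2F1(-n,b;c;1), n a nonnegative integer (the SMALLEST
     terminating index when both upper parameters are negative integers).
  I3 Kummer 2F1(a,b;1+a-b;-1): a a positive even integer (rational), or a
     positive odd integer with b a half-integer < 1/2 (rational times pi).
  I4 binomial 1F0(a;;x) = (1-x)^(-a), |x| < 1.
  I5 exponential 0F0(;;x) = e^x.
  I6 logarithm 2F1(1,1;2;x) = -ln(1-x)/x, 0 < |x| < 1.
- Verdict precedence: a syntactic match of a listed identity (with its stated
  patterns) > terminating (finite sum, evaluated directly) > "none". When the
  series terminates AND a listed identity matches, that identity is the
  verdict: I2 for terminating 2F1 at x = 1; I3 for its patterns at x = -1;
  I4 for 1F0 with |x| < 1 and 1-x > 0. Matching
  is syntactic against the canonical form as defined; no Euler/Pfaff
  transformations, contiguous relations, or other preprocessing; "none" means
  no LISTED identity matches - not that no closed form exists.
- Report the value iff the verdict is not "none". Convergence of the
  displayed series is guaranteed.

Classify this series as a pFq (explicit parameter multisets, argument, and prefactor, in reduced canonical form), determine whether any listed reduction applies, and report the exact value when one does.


Prefactor 7/5, argument -2: 1F1 with upper {-1/3} over lower {1/3}. Verdict: none - this 1F1 at x = -2 matches no listed pattern, and upper {-1/3} holds no stopper.

Key observation: t_0 being 7/5, the running product (prefactor 7/5) telescopes to a rising factorial.
Consecutive-term ratio: r(k) = (-2) * (k-1/3) / [(k+1/3) (k+1)] - rational in k, leading ratio (-2); with t_0 = 7/5, classification follows.


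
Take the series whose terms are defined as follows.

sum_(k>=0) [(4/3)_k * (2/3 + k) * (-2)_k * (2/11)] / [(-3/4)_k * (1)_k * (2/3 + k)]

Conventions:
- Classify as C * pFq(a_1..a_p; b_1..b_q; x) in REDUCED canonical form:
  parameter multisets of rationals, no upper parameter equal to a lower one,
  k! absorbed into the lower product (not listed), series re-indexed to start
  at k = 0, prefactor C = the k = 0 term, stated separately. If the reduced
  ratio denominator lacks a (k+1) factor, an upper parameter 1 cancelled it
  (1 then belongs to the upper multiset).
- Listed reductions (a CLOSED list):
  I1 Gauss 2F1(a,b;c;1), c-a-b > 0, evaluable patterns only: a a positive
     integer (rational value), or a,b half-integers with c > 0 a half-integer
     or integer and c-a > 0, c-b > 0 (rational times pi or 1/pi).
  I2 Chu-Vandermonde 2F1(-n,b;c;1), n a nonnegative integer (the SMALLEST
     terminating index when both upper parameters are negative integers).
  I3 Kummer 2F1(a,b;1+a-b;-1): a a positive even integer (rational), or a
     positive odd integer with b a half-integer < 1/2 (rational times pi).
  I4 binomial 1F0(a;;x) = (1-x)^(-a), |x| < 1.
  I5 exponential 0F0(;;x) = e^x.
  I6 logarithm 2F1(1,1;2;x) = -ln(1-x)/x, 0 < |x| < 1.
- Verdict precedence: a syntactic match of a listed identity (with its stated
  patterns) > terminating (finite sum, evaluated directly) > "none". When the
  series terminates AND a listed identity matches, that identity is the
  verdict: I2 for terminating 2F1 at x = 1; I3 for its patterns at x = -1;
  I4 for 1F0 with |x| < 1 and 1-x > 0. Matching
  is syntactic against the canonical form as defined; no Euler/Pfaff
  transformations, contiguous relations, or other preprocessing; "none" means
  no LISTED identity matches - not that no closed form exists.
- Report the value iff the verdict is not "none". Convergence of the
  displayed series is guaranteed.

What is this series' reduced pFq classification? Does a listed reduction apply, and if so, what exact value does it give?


At argument 1: a 2F1 with upper {-2, 4/3}, lower {-3/4}, scaled by C = 2/11. Verdict at x = 1: Vandermonde's identity (I2) matches (terminating 2F1 at x = 1 with n = 2, b = 4/3, c = -3/4). Sum: -650/297.

Structural cue: with t_0 = 2/11, (1)_k (prefactor 2/11) is k! itself.
Term ratio: r(k) = 1 * (k-2) (k+4/3) / [(k-3/4) (k+1)] - poly over poly, x = 1 from leading terms; C = 2/11 at k = 0.


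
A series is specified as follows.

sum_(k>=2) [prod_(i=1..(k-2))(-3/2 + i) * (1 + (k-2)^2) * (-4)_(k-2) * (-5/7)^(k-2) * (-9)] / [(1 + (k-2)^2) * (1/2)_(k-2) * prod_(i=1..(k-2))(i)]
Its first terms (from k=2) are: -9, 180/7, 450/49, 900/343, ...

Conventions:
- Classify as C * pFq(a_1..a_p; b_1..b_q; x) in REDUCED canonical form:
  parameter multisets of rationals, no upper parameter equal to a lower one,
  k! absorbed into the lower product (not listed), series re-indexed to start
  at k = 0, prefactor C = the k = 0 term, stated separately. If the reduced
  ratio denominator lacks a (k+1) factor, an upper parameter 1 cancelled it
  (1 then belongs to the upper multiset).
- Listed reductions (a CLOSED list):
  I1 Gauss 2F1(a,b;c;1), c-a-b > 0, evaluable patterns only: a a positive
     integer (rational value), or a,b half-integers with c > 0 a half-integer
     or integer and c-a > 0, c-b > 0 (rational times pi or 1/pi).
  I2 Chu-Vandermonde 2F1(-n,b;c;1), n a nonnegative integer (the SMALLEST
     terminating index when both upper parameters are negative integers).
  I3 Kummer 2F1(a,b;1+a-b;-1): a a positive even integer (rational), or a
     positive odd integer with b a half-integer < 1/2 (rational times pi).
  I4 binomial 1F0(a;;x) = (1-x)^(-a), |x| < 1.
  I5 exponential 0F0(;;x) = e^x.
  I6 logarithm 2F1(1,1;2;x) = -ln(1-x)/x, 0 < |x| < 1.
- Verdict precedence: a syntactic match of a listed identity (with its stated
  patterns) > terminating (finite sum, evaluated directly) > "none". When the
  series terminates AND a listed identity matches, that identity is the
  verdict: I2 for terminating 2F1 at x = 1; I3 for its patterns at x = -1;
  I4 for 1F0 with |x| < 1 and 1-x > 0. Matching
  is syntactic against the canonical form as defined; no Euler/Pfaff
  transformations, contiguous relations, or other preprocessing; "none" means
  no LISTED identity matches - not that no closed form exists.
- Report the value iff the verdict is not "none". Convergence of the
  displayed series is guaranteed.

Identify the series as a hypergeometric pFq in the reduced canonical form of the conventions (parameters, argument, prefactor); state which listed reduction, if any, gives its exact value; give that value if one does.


The series (x = -5/7) is 2F1: upper {-4, -1/2}, lower {1/2}, prefactor -9. Verdict: terminating (-4 upstairs). 5 nonzero terms in all; added directly. Sum: 484992/16807.

The tell: with t_0 = -9, the running product (C = -9, x = -5/7) telescopes to a rising factorial.
Adjacent-term ratio: r(k) = (-5/7) * (k-4) (k-1/2) / [(k+1/2) (k+1)] - poly over poly, x = (-5/7) from leading terms; C = -9 at k = 0.


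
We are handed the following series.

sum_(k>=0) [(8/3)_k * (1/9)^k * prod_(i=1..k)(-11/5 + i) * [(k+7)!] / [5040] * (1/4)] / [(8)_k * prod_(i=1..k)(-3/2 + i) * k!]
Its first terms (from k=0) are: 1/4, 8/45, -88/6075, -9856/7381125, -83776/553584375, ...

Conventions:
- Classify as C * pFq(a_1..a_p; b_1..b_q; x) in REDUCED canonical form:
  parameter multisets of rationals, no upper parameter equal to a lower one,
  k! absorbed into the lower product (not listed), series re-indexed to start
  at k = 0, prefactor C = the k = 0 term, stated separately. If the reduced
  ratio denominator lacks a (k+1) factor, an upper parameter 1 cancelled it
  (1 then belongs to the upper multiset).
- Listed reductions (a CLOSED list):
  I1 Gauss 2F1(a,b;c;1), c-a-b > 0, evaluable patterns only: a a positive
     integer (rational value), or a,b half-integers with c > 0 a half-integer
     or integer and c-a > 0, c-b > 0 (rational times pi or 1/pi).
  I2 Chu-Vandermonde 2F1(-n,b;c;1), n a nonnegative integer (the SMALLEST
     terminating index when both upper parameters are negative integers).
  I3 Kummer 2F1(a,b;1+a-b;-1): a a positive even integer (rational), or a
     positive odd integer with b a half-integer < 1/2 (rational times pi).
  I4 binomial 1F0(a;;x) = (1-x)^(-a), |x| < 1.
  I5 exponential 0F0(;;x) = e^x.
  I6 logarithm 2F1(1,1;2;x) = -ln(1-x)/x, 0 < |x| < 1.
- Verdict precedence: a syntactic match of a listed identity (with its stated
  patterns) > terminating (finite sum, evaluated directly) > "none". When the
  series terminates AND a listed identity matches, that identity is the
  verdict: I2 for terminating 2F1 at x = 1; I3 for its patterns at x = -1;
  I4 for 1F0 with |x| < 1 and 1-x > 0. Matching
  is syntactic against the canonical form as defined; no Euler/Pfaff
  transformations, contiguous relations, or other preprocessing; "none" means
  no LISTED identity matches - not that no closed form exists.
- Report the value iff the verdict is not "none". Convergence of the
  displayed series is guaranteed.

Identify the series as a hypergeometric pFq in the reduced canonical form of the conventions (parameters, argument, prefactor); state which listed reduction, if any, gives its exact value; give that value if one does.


Canonical form: C = 1/4 times 2F1 with upper {-6/5, 8/3}, lower {-1/2}, x = 1/9. Verdict: none. A 2F1 with upper {-6/5, 8/3} fits none of I1-I6 at x = 1/9; the sum runs forever.

The tell: with t_0 = 1/4, the running product (C = 1/4) telescopes to a rising factorial.
Ratio: r(k) = (1/9) * (k-6/5) (k+8/3) / [(k-1/2) (k+1)] - rational; roots negated = parameters, x = (1/9), C = 1/4.


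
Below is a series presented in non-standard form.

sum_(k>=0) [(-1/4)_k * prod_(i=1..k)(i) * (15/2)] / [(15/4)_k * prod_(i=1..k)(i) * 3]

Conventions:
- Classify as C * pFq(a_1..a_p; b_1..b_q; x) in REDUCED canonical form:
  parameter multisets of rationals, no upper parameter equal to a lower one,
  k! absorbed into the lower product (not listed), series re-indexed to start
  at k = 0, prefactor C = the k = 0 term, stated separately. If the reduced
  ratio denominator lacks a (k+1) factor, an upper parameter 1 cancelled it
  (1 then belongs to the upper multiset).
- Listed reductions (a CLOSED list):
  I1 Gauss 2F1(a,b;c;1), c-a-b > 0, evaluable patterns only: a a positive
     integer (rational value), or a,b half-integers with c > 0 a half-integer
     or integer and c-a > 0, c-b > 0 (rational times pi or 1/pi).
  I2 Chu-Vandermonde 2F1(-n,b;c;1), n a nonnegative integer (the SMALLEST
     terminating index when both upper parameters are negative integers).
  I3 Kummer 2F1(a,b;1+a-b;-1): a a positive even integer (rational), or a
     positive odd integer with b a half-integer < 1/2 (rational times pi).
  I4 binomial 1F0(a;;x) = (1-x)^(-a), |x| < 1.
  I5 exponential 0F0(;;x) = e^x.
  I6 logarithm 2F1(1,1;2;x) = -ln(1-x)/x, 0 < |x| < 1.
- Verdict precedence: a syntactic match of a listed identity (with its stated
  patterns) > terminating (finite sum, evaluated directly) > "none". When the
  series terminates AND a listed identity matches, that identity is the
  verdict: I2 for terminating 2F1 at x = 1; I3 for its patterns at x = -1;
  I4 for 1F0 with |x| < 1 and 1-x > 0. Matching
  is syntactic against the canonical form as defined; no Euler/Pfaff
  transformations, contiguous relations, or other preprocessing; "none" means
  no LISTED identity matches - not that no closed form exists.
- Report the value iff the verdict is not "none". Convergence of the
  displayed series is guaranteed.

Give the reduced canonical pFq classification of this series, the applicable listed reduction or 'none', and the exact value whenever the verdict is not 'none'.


The series (x = 1) is 2F1: upper {-1/4, 1}, lower {15/4}, prefactor 5/2. Verdict: Gauss (I1, integer-parameter pattern) matches (x = 1: the Gamma ratio telescopes since c-a-b = 3 > 0 and a = 1 in Z>0). Exact value: 55/24.

The tell: from the first term 5/2: the product of the first k integers (C = 5/2) is k!.
Consecutive-term ratio: r(k) = 1 * (k-1/4) (k+1) / [(k+15/4) (k+1)] ; factor over Q: parameters, x = 1, and C = 5/2.


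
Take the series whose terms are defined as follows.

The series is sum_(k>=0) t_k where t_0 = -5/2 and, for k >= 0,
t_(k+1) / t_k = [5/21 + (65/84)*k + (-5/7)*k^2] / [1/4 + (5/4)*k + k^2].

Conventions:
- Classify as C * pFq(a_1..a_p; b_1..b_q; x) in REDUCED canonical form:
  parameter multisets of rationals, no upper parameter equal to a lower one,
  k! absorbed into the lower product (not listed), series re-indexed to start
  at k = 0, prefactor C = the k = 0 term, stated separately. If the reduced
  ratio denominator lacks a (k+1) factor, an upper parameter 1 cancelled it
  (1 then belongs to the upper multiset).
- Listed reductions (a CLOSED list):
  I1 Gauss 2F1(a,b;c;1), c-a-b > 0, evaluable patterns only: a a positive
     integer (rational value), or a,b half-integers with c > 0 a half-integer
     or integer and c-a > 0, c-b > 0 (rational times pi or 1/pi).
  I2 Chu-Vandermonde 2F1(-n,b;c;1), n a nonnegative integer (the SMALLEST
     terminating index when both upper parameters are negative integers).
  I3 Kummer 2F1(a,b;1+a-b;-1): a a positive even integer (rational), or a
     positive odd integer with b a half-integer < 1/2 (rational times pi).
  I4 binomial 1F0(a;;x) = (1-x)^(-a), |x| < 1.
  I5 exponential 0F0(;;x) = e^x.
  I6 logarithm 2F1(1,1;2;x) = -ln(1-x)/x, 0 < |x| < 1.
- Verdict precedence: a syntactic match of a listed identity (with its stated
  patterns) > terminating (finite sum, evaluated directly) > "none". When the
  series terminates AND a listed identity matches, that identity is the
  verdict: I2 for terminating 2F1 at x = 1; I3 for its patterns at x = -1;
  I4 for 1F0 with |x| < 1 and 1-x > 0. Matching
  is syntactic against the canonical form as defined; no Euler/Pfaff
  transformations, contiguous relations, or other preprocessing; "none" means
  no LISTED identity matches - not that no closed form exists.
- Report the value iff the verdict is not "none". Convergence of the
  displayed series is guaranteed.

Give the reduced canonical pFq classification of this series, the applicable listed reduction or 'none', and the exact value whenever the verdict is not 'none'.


This is -5/2 * 1F0(-4/3; -; -5/7) in reduced canonical form. Verdict: binomial (I4) fires (the 1F0 binomial series: exponent 4/3, x = -5/7). Hence: (-5/2) * (12/7)^(4/3).

Structural cue: from the first term -5/2: the parameter 1/4 appears in both the upper and lower lists and cancels.
Step ratio: r(k) = (-5/7) * (k-4/3) / [(k+1)] - rational in k. x = (-5/7); t_0 = -5/2; negate the roots.


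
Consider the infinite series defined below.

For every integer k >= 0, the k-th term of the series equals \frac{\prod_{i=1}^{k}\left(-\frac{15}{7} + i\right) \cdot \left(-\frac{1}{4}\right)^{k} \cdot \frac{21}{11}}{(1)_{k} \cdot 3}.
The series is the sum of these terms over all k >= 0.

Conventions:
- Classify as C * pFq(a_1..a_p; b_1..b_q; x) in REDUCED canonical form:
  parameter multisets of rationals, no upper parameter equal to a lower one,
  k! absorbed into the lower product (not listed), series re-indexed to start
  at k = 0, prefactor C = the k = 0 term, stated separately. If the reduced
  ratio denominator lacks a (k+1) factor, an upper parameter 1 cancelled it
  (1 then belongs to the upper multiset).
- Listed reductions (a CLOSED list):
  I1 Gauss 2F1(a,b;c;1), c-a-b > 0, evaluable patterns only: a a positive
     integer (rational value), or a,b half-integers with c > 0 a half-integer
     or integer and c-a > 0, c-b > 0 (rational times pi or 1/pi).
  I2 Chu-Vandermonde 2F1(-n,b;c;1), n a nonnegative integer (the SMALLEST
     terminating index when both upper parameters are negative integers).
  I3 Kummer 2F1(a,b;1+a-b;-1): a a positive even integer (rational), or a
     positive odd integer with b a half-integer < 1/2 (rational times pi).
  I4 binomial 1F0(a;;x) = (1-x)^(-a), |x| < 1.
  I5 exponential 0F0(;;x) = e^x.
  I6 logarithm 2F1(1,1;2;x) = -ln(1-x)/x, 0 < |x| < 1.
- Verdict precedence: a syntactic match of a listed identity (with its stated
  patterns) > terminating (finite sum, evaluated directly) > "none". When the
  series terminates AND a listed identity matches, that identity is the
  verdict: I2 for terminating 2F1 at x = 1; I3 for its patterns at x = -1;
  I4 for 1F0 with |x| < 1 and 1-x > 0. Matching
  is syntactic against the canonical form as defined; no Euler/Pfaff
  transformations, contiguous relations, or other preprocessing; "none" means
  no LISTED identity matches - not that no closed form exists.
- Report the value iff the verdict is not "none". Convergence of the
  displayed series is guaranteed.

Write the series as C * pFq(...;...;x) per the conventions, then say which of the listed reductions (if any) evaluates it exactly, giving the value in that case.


The series (x = -\frac{1}{4}) is 1F0: upper {-\frac{8}{7}}, lower {-}, prefactor \frac{7}{11}. Verdict (x = -\frac{1}{4}): binomial (I4) applies (the 1F0 binomial series: exponent 8/7, x = -\frac{1}{4}). Hence: \frac{7}{11} \cdot \left(\frac{5}{4}\right)^{\frac{8}{7}}.

Structural cue: t_0 = \frac{7}{11} here, and the constant factors (prefactor 7/11) combine into one prefactor.
Step ratio: r(k) = -\frac{1}{4} * (k-\frac{8}{7}) / [(k+1)] - poly over poly, x = -\frac{1}{4} from leading terms; C = \frac{7}{11} at k = 0.


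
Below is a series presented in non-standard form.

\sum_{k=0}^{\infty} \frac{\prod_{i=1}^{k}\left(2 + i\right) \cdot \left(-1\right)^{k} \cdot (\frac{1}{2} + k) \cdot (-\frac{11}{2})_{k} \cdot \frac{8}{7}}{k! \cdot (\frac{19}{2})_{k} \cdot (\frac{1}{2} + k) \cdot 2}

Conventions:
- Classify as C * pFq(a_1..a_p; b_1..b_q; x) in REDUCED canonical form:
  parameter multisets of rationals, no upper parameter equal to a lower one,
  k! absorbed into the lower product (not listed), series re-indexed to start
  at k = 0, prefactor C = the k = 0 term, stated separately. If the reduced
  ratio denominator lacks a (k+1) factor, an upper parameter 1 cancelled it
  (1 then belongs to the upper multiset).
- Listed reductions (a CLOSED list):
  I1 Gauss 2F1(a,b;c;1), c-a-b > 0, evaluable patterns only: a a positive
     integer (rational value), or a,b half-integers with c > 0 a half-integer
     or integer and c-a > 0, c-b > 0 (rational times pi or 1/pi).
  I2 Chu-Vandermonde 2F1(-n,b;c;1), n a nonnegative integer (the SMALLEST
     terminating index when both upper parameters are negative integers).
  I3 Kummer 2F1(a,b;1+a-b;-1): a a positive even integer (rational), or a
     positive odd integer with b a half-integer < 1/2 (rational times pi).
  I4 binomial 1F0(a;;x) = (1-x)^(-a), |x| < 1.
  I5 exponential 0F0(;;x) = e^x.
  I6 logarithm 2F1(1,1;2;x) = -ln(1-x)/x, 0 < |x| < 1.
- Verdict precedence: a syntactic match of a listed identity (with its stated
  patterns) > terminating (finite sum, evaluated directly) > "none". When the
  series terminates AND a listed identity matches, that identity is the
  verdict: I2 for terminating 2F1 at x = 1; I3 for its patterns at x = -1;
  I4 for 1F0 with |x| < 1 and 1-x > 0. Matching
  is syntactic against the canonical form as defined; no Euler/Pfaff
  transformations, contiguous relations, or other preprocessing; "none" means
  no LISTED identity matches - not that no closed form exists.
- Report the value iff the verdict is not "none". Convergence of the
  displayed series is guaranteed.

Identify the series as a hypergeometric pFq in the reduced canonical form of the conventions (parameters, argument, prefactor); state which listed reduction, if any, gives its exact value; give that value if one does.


Prefactor \frac{4}{7}, argument -1: 2F1 with upper {-\frac{11}{2}, 3} over lower {\frac{19}{2}}. Verdict: Kummer's theorem (I3) matches (x = -1; c = \frac{19}{2} equals 1+a-b for upper {-\frac{11}{2}, 3}: listed pattern). Sum: \frac{109395}{114688} \cdot \pi.

Key observation: t_0 = \frac{4}{7} here, and the factor k + 1/2 cancels (top and bottom), leaving prefactor 4/7.
Adjacent-term ratio: r(k) = -1 * (k-\frac{11}{2}) (k+3) / [(k+\frac{19}{2}) (k+1)] ; factor over Q: parameters, x = -1, and C = \frac{4}{7}.


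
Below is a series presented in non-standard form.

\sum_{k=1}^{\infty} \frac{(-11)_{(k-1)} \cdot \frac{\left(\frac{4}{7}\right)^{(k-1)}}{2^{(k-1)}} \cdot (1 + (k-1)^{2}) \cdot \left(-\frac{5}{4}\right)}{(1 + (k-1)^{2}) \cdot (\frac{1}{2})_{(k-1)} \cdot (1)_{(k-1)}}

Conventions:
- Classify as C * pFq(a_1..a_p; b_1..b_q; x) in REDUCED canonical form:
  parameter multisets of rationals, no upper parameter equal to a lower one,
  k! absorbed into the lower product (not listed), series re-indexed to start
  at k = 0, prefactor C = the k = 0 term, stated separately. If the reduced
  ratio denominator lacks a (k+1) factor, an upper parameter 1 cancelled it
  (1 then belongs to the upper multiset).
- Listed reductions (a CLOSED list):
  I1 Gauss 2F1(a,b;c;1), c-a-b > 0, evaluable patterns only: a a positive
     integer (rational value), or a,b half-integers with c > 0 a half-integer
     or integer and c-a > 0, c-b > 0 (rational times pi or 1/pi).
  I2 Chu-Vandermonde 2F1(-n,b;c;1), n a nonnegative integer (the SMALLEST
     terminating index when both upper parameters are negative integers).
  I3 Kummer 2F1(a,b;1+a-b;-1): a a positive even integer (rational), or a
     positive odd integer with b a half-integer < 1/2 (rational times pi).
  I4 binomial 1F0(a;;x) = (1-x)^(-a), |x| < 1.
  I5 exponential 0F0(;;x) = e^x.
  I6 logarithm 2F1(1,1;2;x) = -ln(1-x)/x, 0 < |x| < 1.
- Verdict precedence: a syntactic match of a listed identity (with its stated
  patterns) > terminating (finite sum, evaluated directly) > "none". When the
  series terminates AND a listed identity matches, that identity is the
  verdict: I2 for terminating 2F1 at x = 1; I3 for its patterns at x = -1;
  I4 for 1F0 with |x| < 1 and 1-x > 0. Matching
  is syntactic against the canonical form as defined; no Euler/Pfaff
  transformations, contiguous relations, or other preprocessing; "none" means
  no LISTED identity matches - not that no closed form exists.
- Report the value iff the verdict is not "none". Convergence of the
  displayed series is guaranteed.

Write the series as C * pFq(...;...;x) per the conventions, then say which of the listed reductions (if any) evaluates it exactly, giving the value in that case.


x = \frac{2}{7} here; the reduced form reads 1F1, upper {-11}, lower {\frac{1}{2}}, C = -\frac{5}{4}. Verdict: terminating. (-11)_k vanishes past k = 11, leaving a 12-term sum, computed directly. Its exact value is \frac{28409914903178167627}{21749503598208165780}.

Key step: t_0 being -\frac{5}{4}, (1)_k (C = -5/4) is k! itself.
Step ratio: r(k) = \frac{2}{7} * (k-11) / [(k+\frac{1}{2}) (k+1)] - poly over poly, x = \frac{2}{7} from leading terms; C = -\frac{5}{4} at k = 0.


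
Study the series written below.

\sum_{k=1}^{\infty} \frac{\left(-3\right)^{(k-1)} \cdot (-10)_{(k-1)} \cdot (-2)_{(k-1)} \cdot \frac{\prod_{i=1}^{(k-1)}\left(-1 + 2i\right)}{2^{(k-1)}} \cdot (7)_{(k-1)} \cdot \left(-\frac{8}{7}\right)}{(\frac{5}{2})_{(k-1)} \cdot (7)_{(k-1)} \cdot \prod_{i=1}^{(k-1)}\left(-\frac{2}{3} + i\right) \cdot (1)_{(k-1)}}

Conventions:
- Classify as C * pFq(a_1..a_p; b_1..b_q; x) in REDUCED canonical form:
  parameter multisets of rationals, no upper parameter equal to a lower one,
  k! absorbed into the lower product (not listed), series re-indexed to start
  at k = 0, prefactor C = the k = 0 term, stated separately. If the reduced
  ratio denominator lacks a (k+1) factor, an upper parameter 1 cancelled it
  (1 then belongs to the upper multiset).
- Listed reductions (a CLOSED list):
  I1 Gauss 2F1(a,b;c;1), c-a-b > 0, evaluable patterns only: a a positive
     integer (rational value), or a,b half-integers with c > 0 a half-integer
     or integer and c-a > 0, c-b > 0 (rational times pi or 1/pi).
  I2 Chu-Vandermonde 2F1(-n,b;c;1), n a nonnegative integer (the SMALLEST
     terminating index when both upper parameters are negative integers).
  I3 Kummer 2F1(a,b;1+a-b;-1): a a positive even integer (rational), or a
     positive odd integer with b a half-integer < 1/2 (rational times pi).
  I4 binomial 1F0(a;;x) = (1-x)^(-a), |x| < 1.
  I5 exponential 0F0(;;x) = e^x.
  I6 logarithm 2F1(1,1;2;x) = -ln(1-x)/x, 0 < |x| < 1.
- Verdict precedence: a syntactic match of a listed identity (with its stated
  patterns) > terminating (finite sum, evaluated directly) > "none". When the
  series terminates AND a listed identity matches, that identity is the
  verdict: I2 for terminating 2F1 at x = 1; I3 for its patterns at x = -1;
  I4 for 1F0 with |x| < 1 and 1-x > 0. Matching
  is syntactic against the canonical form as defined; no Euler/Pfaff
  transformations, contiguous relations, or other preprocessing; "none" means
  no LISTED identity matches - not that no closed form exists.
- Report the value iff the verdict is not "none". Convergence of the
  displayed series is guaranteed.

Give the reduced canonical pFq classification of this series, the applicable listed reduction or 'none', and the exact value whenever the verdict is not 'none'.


At argument -3: a 3F2 with upper {-10, -2, \frac{1}{2}}, lower {\frac{1}{3}, \frac{5}{2}}, scaled by C = -\frac{8}{7}. Verdict: terminating at k = 2: the factor (-2)_k kills every later term; summing the 3 survivors is exact. Value: -\frac{6788}{49}.

The tell: with t_0 = -\frac{8}{7}, (1)_k (C = -8/7, x = -3) is k! itself.
Step ratio: r(k) = -3 * (k-10) (k-2) (k+\frac{1}{2}) / [(k+\frac{1}{3}) (k+\frac{5}{2}) (k+1)] - rational in k, leading ratio -3; with t_0 = -\frac{8}{7}, classification follows.
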